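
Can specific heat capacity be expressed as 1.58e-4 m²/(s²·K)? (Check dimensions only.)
Yes

specific heat capacity has SI base units: m^2 / (s^2 * K)
m²/(s²·K) reduces to the same SI base units, so it is a valid unit for specific heat capacity.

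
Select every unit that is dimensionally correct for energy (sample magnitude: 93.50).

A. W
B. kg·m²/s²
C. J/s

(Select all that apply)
B

energy has SI base units: kg * m^2 / s^2

Checking each option against kg * m^2 / s^2:
  A. W: ✗ does not match
  B. kg·m²/s²: ✓ matches
  C. J/s: ✗ does not match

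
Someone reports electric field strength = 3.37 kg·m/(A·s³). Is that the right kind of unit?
Yes

electric field strength has SI base units: kg * m / (A * s^3)
kg·m/(A·s³) reduces to the same SI base units, so it is a valid unit for electric field strength.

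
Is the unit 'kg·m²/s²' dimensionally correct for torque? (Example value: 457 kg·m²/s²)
Yes

torque has SI base units: kg * m^2 / s^2
kg·m²/s² reduces to the same SI base units, so it is a valid unit for torque.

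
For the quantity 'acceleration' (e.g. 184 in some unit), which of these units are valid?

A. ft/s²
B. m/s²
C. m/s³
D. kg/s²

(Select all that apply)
A, B

acceleration has SI base units: m / s^2

Checking each option against m / s^2:
  A. ft/s²: ✓ matches
  B. m/s²: ✓ matches
  C. m/s³: ✗ does not match
  D. kg/s²: ✗ does not match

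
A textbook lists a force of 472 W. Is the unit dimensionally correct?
No

force has SI base units: kg * m / s^2
W does NOT reduce to kg * m / s^2; a valid unit for force would be e.g. N.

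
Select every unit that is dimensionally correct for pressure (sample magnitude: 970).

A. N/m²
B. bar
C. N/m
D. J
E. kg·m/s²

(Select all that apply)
A, B

pressure has SI base units: kg / (m * s^2)

Checking each option against kg / (m * s^2):
  A. N/m²: ✓ matches
  B. bar: ✓ matches
  C. N/m: ✗ does not match
  D. J: ✗ does not match
  E. kg·m/s²: ✗ does not match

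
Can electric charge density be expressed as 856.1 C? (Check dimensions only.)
No

electric charge density has SI base units: A * s / m^3
C does NOT reduce to A * s / m^3; a valid unit for electric charge density would be e.g. C/m³.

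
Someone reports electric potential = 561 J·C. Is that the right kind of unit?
No

electric potential has SI base units: kg * m^2 / (A * s^3)
J·C does NOT reduce to kg * m^2 / (A * s^3); a valid unit for electric potential would be e.g. V.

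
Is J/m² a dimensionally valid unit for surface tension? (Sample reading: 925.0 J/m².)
Yes

surface tension has SI base units: kg / s^2
J/m² reduces to the same SI base units, so it is a valid unit for surface tension.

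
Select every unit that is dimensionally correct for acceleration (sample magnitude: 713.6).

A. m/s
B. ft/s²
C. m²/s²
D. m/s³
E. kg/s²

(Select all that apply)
B

acceleration has SI base units: m / s^2

Checking each option against m / s^2:
  A. m/s: ✗ does not match
  B. ft/s²: ✓ matches
  C. m²/s²: ✗ does not match
  D. m/s³: ✗ does not match
  E. kg/s²: ✗ does not match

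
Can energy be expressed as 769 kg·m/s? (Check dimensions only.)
No

energy has SI base units: kg * m^2 / s^2
kg·m/s does NOT reduce to kg * m^2 / s^2; a valid unit for energy would be e.g. J.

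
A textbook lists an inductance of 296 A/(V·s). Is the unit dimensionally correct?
No

inductance has SI base units: kg * m^2 / (A^2 * s^2)
A/(V·s) does NOT reduce to kg * m^2 / (A^2 * s^2); a valid unit for inductance would be e.g. H.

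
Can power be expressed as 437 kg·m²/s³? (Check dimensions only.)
Yes

power has SI base units: kg * m^2 / s^3
kg·m²/s³ reduces to the same SI base units, so it is a valid unit for power.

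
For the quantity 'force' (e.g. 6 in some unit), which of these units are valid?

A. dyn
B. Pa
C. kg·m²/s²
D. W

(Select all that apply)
A

force has SI base units: kg * m / s^2

Checking each option against kg * m / s^2:
  A. dyn: ✓ matches
  B. Pa: ✗ does not match
  C. kg·m²/s²: ✗ does not match
  D. W: ✗ does not match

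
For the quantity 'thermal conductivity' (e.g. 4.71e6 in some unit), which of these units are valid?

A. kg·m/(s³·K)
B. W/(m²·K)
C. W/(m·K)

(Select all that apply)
A, C

thermal conductivity has SI base units: kg * m / (s^3 * K)

Checking each option against kg * m / (s^3 * K):
  A. kg·m/(s³·K): ✓ matches
  B. W/(m²·K): ✗ does not match
  C. W/(m·K): ✓ matches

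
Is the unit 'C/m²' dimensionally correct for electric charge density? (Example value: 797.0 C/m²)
No

electric charge density has SI base units: A * s / m^3
C/m² does NOT reduce to A * s / m^3; a valid unit for electric charge density would be e.g. C/m³.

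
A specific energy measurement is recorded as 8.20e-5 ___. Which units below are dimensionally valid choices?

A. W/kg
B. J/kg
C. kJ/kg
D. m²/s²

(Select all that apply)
B, C, D

specific energy has SI base units: m^2 / s^2

Checking each option against m^2 / s^2:
  A. W/kg: ✗ does not match
  B. J/kg: ✓ matches
  C. kJ/kg: ✓ matches
  D. m²/s²: ✓ matches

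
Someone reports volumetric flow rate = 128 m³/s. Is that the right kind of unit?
Yes

volumetric flow rate has SI base units: m^3 / s
m³/s reduces to the same SI base units, so it is a valid unit for volumetric flow rate.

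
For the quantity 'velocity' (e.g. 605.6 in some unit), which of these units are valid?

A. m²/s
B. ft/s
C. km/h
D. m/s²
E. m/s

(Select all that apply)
B, C, E

velocity has SI base units: m / s

Checking each option against m / s:
  A. m²/s: ✗ does not match
  B. ft/s: ✓ matches
  C. km/h: ✓ matches
  D. m/s²: ✗ does not match
  E. m/s: ✓ matches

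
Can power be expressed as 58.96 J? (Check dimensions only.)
No

power has SI base units: kg * m^2 / s^3
J does NOT reduce to kg * m^2 / s^3; a valid unit for power would be e.g. W.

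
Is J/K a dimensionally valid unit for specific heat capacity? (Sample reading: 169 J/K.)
No

specific heat capacity has SI base units: m^2 / (s^2 * K)
J/K does NOT reduce to m^2 / (s^2 * K); a valid unit for specific heat capacity would be e.g. J/(kg·K).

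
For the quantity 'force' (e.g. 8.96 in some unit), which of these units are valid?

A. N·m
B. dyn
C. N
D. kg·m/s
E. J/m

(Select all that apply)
B, C, E

force has SI base units: kg * m / s^2

Checking each option against kg * m / s^2:
  A. N·m: ✗ does not match
  B. dyn: ✓ matches
  C. N: ✓ matches
  D. kg·m/s: ✗ does not match
  E. J/m: ✓ matches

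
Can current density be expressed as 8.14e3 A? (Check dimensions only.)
No

current density has SI base units: A / m^2
A does NOT reduce to A / m^2; a valid unit for current density would be e.g. A/m².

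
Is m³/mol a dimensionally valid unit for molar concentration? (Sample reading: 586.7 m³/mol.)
No

molar concentration has SI base units: mol / m^3
m³/mol does NOT reduce to mol / m^3; a valid unit for molar concentration would be e.g. mol/m³.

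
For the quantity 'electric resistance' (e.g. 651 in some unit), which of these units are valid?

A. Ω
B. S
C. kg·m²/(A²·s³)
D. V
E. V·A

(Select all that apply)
A, C

electric resistance has SI base units: kg * m^2 / (A^2 * s^3)

Checking each option against kg * m^2 / (A^2 * s^3):
  A. Ω: ✓ matches
  B. S: ✗ does not match
  C. kg·m²/(A²·s³): ✓ matches
  D. V: ✗ does not match
  E. V·A: ✗ does not match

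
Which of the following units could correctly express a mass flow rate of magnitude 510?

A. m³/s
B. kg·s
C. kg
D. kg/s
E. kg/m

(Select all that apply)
D

mass flow rate has SI base units: kg / s

Checking each option against kg / s:
  A. m³/s: ✗ does not match
  B. kg·s: ✗ does not match
  C. kg: ✗ does not match
  D. kg/s: ✓ matches
  E. kg/m: ✗ does not match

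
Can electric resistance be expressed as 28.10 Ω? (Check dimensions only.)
Yes

electric resistance has SI base units: kg * m^2 / (A^2 * s^3)
Ω reduces to the same SI base units, so it is a valid unit for electric resistance.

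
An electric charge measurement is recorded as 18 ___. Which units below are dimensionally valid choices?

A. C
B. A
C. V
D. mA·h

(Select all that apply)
A, D

electric charge has SI base units: A * s

Checking each option against A * s:
  A. C: ✓ matches
  B. A: ✗ does not match
  C. V: ✗ does not match
  D. mA·h: ✓ matches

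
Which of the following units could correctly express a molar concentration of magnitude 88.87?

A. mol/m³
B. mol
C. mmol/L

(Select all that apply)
A, C

molar concentration has SI base units: mol / m^3

Checking each option against mol / m^3:
  A. mol/m³: ✓ matches
  B. mol: ✗ does not match
  C. mmol/L: ✓ matches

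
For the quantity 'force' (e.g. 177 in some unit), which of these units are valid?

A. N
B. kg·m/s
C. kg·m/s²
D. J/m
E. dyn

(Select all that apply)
A, C, D, E

force has SI base units: kg * m / s^2

Checking each option against kg * m / s^2:
  A. N: ✓ matches
  B. kg·m/s: ✗ does not match
  C. kg·m/s²: ✓ matches
  D. J/m: ✓ matches
  E. dyn: ✓ matches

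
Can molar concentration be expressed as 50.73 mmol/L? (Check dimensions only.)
Yes

molar concentration has SI base units: mol / m^3
mmol/L reduces to the same SI base units, so it is a valid unit for molar concentration.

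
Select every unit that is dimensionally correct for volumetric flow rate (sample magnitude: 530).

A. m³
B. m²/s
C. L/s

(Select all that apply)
C

volumetric flow rate has SI base units: m^3 / s

Checking each option against m^3 / s:
  A. m³: ✗ does not match
  B. m²/s: ✗ does not match
  C. L/s: ✓ matches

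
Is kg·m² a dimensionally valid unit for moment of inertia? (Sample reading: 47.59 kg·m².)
Yes

moment of inertia has SI base units: kg * m^2
kg·m² reduces to the same SI base units, so it is a valid unit for moment of inertia.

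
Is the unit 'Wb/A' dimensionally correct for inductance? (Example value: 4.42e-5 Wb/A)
Yes

inductance has SI base units: kg * m^2 / (A^2 * s^2)
Wb/A reduces to the same SI base units, so it is a valid unit for inductance.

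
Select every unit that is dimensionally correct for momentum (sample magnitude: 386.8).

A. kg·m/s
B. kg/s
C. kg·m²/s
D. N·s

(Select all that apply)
A, D

momentum has SI base units: kg * m / s

Checking each option against kg * m / s:
  A. kg·m/s: ✓ matches
  B. kg/s: ✗ does not match
  C. kg·m²/s: ✗ does not match
  D. N·s: ✓ matches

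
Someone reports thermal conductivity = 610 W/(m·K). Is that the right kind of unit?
Yes

thermal conductivity has SI base units: kg * m / (s^3 * K)
W/(m·K) reduces to the same SI base units, so it is a valid unit for thermal conductivity.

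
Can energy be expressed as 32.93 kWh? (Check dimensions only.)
Yes

energy has SI base units: kg * m^2 / s^2
kWh reduces to the same SI base units, so it is a valid unit for energy.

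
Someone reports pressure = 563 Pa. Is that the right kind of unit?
Yes

pressure has SI base units: kg / (m * s^2)
Pa reduces to the same SI base units, so it is a valid unit for pressure.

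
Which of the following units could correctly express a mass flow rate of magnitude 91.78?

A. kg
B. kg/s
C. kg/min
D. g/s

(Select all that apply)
B, C, D

mass flow rate has SI base units: kg / s

Checking each option against kg / s:
  A. kg: ✗ does not match
  B. kg/s: ✓ matches
  C. kg/min: ✓ matches
  D. g/s: ✓ matches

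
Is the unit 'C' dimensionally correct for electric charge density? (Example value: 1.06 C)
No

electric charge density has SI base units: A * s / m^3
C does NOT reduce to A * s / m^3; a valid unit for electric charge density would be e.g. C/m³.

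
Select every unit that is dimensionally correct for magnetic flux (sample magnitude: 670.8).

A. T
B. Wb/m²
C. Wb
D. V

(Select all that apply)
C

magnetic flux has SI base units: kg * m^2 / (A * s^2)

Checking each option against kg * m^2 / (A * s^2):
  A. T: ✗ does not match
  B. Wb/m²: ✗ does not match
  C. Wb: ✓ matches
  D. V: ✗ does not match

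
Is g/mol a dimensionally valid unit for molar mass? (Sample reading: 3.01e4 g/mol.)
Yes

molar mass has SI base units: kg / mol
g/mol reduces to the same SI base units, so it is a valid unit for molar mass.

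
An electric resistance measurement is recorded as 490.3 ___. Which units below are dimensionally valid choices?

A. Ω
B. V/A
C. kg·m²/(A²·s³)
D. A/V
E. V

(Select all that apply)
A, B, C

electric resistance has SI base units: kg * m^2 / (A^2 * s^3)

Checking each option against kg * m^2 / (A^2 * s^3):
  A. Ω: ✓ matches
  B. V/A: ✓ matches
  C. kg·m²/(A²·s³): ✓ matches
  D. A/V: ✗ does not match
  E. V: ✗ does not match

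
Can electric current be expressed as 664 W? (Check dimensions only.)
No

electric current has SI base units: A
W does NOT reduce to A; a valid unit for electric current would be e.g. A.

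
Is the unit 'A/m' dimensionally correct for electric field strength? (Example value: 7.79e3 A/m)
No

electric field strength has SI base units: kg * m / (A * s^3)
A/m does NOT reduce to kg * m / (A * s^3); a valid unit for electric field strength would be e.g. V/m.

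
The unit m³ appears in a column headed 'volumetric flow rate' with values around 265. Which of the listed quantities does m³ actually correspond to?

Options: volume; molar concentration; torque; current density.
volume

volumetric flow rate should have units dimensionally equivalent to m^3 / s (e.g. m³/s).
The given unit 'm³' reduces to m^3. Of the listed options, that is the dimensionality of volume.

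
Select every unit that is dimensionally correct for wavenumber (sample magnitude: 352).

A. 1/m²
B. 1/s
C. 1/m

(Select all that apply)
C

wavenumber has SI base units: 1 / m

Checking each option against 1 / m:
  A. 1/m²: ✗ does not match
  B. 1/s: ✗ does not match
  C. 1/m: ✓ matches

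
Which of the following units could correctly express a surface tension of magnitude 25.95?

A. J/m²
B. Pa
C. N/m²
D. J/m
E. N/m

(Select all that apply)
A, E

surface tension has SI base units: kg / s^2

Checking each option against kg / s^2:
  A. J/m²: ✓ matches
  B. Pa: ✗ does not match
  C. N/m²: ✗ does not match
  D. J/m: ✗ does not match
  E. N/m: ✓ matches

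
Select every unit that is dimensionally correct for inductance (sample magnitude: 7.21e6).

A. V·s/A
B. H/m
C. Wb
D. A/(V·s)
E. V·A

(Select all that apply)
A

inductance has SI base units: kg * m^2 / (A^2 * s^2)

Checking each option against kg * m^2 / (A^2 * s^2):
  A. V·s/A: ✓ matches
  B. H/m: ✗ does not match
  C. Wb: ✗ does not match
  D. A/(V·s): ✗ does not match
  E. V·A: ✗ does not match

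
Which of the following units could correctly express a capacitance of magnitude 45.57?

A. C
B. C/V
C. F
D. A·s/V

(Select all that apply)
B, C, D

capacitance has SI base units: A^2 * s^4 / (kg * m^2)

Checking each option against A^2 * s^4 / (kg * m^2):
  A. C: ✗ does not match
  B. C/V: ✓ matches
  C. F: ✓ matches
  D. A·s/V: ✓ matches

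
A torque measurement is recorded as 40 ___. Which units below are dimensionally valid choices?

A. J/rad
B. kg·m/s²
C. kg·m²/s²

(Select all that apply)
A, C

torque has SI base units: kg * m^2 / s^2

Checking each option against kg * m^2 / s^2:
  A. J/rad: ✓ matches
  B. kg·m/s²: ✗ does not match
  C. kg·m²/s²: ✓ matches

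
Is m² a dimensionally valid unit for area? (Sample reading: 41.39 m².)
Yes

area has SI base units: m^2
m² reduces to the same SI base units, so it is a valid unit for area.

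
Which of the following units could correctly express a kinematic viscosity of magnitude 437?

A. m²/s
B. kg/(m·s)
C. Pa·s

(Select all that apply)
A

kinematic viscosity has SI base units: m^2 / s

Checking each option against m^2 / s:
  A. m²/s: ✓ matches
  B. kg/(m·s): ✗ does not match
  C. Pa·s: ✗ does not match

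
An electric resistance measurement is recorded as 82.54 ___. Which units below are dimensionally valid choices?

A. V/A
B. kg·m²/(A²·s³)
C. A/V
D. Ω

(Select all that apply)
A, B, D

electric resistance has SI base units: kg * m^2 / (A^2 * s^3)

Checking each option against kg * m^2 / (A^2 * s^3):
  A. V/A: ✓ matches
  B. kg·m²/(A²·s³): ✓ matches
  C. A/V: ✗ does not match
  D. Ω: ✓ matches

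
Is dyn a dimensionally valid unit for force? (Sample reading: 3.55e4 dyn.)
Yes

force has SI base units: kg * m / s^2
dyn reduces to the same SI base units, so it is a valid unit for force.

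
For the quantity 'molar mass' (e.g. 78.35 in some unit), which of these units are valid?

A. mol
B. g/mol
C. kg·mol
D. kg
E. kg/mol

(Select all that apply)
B, E

molar mass has SI base units: kg / mol

Checking each option against kg / mol:
  A. mol: ✗ does not match
  B. g/mol: ✓ matches
  C. kg·mol: ✗ does not match
  D. kg: ✗ does not match
  E. kg/mol: ✓ matches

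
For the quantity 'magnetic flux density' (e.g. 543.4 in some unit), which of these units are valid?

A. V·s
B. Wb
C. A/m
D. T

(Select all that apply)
D

magnetic flux density has SI base units: kg / (A * s^2)

Checking each option against kg / (A * s^2):
  A. V·s: ✗ does not match
  B. Wb: ✗ does not match
  C. A/m: ✗ does not match
  D. T: ✓ matches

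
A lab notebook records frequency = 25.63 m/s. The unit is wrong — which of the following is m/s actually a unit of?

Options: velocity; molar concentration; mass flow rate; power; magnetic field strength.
velocity

frequency should have units dimensionally equivalent to 1 / s (e.g. Hz).
The given unit 'm/s' reduces to m / s. Of the listed options, that is the dimensionality of velocity.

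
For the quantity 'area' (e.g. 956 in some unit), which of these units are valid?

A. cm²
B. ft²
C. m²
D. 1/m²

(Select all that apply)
A, B, C

area has SI base units: m^2

Checking each option against m^2:
  A. cm²: ✓ matches
  B. ft²: ✓ matches
  C. m²: ✓ matches
  D. 1/m²: ✗ does not match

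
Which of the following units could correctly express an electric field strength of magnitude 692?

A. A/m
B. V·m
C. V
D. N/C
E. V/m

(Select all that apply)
D, E

electric field strength has SI base units: kg * m / (A * s^3)

Checking each option against kg * m / (A * s^3):
  A. A/m: ✗ does not match
  B. V·m: ✗ does not match
  C. V: ✗ does not match
  D. N/C: ✓ matches
  E. V/m: ✓ matches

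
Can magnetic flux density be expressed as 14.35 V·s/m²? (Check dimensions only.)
Yes

magnetic flux density has SI base units: kg / (A * s^2)
V·s/m² reduces to the same SI base units, so it is a valid unit for magnetic flux density.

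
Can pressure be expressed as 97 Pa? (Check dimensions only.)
Yes

pressure has SI base units: kg / (m * s^2)
Pa reduces to the same SI base units, so it is a valid unit for pressure.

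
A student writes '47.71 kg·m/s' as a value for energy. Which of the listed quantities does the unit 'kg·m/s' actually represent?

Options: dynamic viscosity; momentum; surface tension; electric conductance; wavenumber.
momentum

energy should have units dimensionally equivalent to kg * m^2 / s^2 (e.g. J).
The given unit 'kg·m/s' reduces to kg * m / s. Of the listed options, that is the dimensionality of momentum.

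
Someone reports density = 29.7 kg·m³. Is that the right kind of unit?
No

density has SI base units: kg / m^3
kg·m³ does NOT reduce to kg / m^3; a valid unit for density would be e.g. kg/m³.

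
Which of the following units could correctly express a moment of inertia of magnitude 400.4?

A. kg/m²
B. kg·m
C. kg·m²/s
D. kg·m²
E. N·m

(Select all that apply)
D

moment of inertia has SI base units: kg * m^2

Checking each option against kg * m^2:
  A. kg/m²: ✗ does not match
  B. kg·m: ✗ does not match
  C. kg·m²/s: ✗ does not match
  D. kg·m²: ✓ matches
  E. N·m: ✗ does not match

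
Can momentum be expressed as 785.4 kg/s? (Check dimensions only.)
No

momentum has SI base units: kg * m / s
kg/s does NOT reduce to kg * m / s; a valid unit for momentum would be e.g. kg·m/s.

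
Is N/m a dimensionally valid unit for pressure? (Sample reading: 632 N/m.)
No

pressure has SI base units: kg / (m * s^2)
N/m does NOT reduce to kg / (m * s^2); a valid unit for pressure would be e.g. Pa.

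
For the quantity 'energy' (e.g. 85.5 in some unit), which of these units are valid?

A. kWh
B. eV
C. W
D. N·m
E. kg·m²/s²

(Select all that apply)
A, B, D, E

energy has SI base units: kg * m^2 / s^2

Checking each option against kg * m^2 / s^2:
  A. kWh: ✓ matches
  B. eV: ✓ matches
  C. W: ✗ does not match
  D. N·m: ✓ matches
  E. kg·m²/s²: ✓ matches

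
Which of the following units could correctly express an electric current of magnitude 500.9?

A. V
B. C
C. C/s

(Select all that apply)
C

electric current has SI base units: A

Checking each option against A:
  A. V: ✗ does not match
  B. C: ✗ does not match
  C. C/s: ✓ matches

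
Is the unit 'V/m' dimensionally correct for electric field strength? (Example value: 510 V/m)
Yes

electric field strength has SI base units: kg * m / (A * s^3)
V/m reduces to the same SI base units, so it is a valid unit for electric field strength.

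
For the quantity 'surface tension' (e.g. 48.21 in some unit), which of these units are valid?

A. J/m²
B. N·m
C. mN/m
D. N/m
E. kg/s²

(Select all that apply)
A, C, D, E

surface tension has SI base units: kg / s^2

Checking each option against kg / s^2:
  A. J/m²: ✓ matches
  B. N·m: ✗ does not match
  C. mN/m: ✓ matches
  D. N/m: ✓ matches
  E. kg/s²: ✓ matches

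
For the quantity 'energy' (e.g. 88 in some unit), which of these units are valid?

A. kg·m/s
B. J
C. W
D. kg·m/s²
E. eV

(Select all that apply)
B, E

energy has SI base units: kg * m^2 / s^2

Checking each option against kg * m^2 / s^2:
  A. kg·m/s: ✗ does not match
  B. J: ✓ matches
  C. W: ✗ does not match
  D. kg·m/s²: ✗ does not match
  E. eV: ✓ matches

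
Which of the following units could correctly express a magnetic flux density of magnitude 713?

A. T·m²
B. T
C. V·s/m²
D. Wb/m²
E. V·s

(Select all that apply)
B, C, D

magnetic flux density has SI base units: kg / (A * s^2)

Checking each option against kg / (A * s^2):
  A. T·m²: ✗ does not match
  B. T: ✓ matches
  C. V·s/m²: ✓ matches
  D. Wb/m²: ✓ matches
  E. V·s: ✗ does not match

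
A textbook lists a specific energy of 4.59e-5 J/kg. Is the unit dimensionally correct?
Yes

specific energy has SI base units: m^2 / s^2
J/kg reduces to the same SI base units, so it is a valid unit for specific energy.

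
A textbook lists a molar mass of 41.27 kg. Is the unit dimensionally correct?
No

molar mass has SI base units: kg / mol
kg does NOT reduce to kg / mol; a valid unit for molar mass would be e.g. kg/mol.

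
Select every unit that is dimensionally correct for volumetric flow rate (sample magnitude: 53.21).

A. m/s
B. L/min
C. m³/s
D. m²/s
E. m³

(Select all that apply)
B, C

volumetric flow rate has SI base units: m^3 / s

Checking each option against m^3 / s:
  A. m/s: ✗ does not match
  B. L/min: ✓ matches
  C. m³/s: ✓ matches
  D. m²/s: ✗ does not match
  E. m³: ✗ does not match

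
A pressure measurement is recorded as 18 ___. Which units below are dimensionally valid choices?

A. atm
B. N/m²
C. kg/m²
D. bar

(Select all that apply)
A, B, D

pressure has SI base units: kg / (m * s^2)

Checking each option against kg / (m * s^2):
  A. atm: ✓ matches
  B. N/m²: ✓ matches
  C. kg/m²: ✗ does not match
  D. bar: ✓ matches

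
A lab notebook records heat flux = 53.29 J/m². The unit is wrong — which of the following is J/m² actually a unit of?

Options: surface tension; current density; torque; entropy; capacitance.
surface tension

heat flux should have units dimensionally equivalent to kg / s^3 (e.g. W/m²).
The given unit 'J/m²' reduces to kg / s^2. Of the listed options, that is the dimensionality of surface tension.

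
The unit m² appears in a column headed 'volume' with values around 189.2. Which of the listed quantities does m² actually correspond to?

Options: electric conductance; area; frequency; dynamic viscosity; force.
area

volume should have units dimensionally equivalent to m^3 (e.g. m³).
The given unit 'm²' reduces to m^2. Of the listed options, that is the dimensionality of area.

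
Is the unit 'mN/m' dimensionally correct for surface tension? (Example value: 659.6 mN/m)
Yes

surface tension has SI base units: kg / s^2
mN/m reduces to the same SI base units, so it is a valid unit for surface tension.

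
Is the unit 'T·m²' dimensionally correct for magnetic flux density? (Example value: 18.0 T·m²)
No

magnetic flux density has SI base units: kg / (A * s^2)
T·m² does NOT reduce to kg / (A * s^2); a valid unit for magnetic flux density would be e.g. T.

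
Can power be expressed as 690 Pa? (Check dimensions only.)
No

power has SI base units: kg * m^2 / s^3
Pa does NOT reduce to kg * m^2 / s^3; a valid unit for power would be e.g. W.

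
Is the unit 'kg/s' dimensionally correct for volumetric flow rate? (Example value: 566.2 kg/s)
No

volumetric flow rate has SI base units: m^3 / s
kg/s does NOT reduce to m^3 / s; a valid unit for volumetric flow rate would be e.g. m³/s.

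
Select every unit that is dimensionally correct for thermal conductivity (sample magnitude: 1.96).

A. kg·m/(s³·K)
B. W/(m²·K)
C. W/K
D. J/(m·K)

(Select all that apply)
A

thermal conductivity has SI base units: kg * m / (s^3 * K)

Checking each option against kg * m / (s^3 * K):
  A. kg·m/(s³·K): ✓ matches
  B. W/(m²·K): ✗ does not match
  C. W/K: ✗ does not match
  D. J/(m·K): ✗ does not match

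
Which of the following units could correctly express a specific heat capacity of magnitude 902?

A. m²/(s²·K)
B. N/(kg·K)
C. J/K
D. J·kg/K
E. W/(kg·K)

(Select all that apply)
A

specific heat capacity has SI base units: m^2 / (s^2 * K)

Checking each option against m^2 / (s^2 * K):
  A. m²/(s²·K): ✓ matches
  B. N/(kg·K): ✗ does not match
  C. J/K: ✗ does not match
  D. J·kg/K: ✗ does not match
  E. W/(kg·K): ✗ does not match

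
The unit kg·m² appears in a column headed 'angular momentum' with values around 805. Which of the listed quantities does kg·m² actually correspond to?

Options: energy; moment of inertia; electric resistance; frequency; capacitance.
moment of inertia

angular momentum should have units dimensionally equivalent to kg * m^2 / s (e.g. kg·m²/s).
The given unit 'kg·m²' reduces to kg * m^2. Of the listed options, that is the dimensionality of moment of inertia.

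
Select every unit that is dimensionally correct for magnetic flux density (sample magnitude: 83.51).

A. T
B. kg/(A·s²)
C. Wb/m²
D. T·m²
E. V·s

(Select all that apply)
A, B, C

magnetic flux density has SI base units: kg / (A * s^2)

Checking each option against kg / (A * s^2):
  A. T: ✓ matches
  B. kg/(A·s²): ✓ matches
  C. Wb/m²: ✓ matches
  D. T·m²: ✗ does not match
  E. V·s: ✗ does not match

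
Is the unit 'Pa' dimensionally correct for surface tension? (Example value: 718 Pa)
No

surface tension has SI base units: kg / s^2
Pa does NOT reduce to kg / s^2; a valid unit for surface tension would be e.g. N/m.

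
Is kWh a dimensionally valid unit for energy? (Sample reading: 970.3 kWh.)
Yes

energy has SI base units: kg * m^2 / s^2
kWh reduces to the same SI base units, so it is a valid unit for energy.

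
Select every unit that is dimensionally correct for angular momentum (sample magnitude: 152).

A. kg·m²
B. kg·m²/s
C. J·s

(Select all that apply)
B, C

angular momentum has SI base units: kg * m^2 / s

Checking each option against kg * m^2 / s:
  A. kg·m²: ✗ does not match
  B. kg·m²/s: ✓ matches
  C. J·s: ✓ matches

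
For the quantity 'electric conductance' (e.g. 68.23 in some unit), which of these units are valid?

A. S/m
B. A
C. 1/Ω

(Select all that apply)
C

electric conductance has SI base units: A^2 * s^3 / (kg * m^2)

Checking each option against A^2 * s^3 / (kg * m^2):
  A. S/m: ✗ does not match
  B. A: ✗ does not match
  C. 1/Ω: ✓ matches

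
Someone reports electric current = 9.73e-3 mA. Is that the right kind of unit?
Yes

electric current has SI base units: A
mA reduces to the same SI base units, so it is a valid unit for electric current.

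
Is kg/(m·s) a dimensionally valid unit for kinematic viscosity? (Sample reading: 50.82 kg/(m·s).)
No

kinematic viscosity has SI base units: m^2 / s
kg/(m·s) does NOT reduce to m^2 / s; a valid unit for kinematic viscosity would be e.g. m²/s.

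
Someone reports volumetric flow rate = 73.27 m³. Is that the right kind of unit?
No

volumetric flow rate has SI base units: m^3 / s
m³ does NOT reduce to m^3 / s; a valid unit for volumetric flow rate would be e.g. m³/s.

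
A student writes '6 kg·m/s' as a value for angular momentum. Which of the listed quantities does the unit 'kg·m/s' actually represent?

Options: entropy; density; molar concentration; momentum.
momentum

angular momentum should have units dimensionally equivalent to kg * m^2 / s (e.g. kg·m²/s).
The given unit 'kg·m/s' reduces to kg * m / s. Of the listed options, that is the dimensionality of momentum.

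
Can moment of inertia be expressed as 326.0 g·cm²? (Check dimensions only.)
Yes

moment of inertia has SI base units: kg * m^2
g·cm² reduces to the same SI base units, so it is a valid unit for moment of inertia.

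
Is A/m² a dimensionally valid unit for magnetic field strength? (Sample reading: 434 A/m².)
No

magnetic field strength has SI base units: A / m
A/m² does NOT reduce to A / m; a valid unit for magnetic field strength would be e.g. A/m.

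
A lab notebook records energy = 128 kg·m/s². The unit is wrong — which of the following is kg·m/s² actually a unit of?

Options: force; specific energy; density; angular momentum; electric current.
force

energy should have units dimensionally equivalent to kg * m^2 / s^2 (e.g. J).
The given unit 'kg·m/s²' reduces to kg * m / s^2. Of the listed options, that is the dimensionality of force.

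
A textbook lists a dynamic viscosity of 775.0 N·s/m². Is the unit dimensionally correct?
Yes

dynamic viscosity has SI base units: kg / (m * s)
N·s/m² reduces to the same SI base units, so it is a valid unit for dynamic viscosity.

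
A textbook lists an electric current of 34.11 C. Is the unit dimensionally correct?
No

electric current has SI base units: A
C does NOT reduce to A; a valid unit for electric current would be e.g. A.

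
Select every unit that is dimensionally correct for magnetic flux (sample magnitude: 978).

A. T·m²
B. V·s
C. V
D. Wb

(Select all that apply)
A, B, D

magnetic flux has SI base units: kg * m^2 / (A * s^2)

Checking each option against kg * m^2 / (A * s^2):
  A. T·m²: ✓ matches
  B. V·s: ✓ matches
  C. V: ✗ does not match
  D. Wb: ✓ matches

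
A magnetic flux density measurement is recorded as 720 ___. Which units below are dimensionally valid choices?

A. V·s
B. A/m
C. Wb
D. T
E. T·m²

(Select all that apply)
D

magnetic flux density has SI base units: kg / (A * s^2)

Checking each option against kg / (A * s^2):
  A. V·s: ✗ does not match
  B. A/m: ✗ does not match
  C. Wb: ✗ does not match
  D. T: ✓ matches
  E. T·m²: ✗ does not match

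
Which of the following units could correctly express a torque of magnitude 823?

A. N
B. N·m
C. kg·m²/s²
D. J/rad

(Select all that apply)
B, C, D

torque has SI base units: kg * m^2 / s^2

Checking each option against kg * m^2 / s^2:
  A. N: ✗ does not match
  B. N·m: ✓ matches
  C. kg·m²/s²: ✓ matches
  D. J/rad: ✓ matches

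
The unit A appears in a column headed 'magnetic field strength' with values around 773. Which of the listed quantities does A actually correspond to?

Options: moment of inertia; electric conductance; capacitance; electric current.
electric current

magnetic field strength should have units dimensionally equivalent to A / m (e.g. A/m).
The given unit 'A' reduces to A. Of the listed options, that is the dimensionality of electric current.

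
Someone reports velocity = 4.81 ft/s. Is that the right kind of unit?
Yes

velocity has SI base units: m / s
ft/s reduces to the same SI base units, so it is a valid unit for velocity.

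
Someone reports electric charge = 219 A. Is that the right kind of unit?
No

electric charge has SI base units: A * s
A does NOT reduce to A * s; a valid unit for electric charge would be e.g. C.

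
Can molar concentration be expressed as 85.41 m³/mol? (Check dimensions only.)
No

molar concentration has SI base units: mol / m^3
m³/mol does NOT reduce to mol / m^3; a valid unit for molar concentration would be e.g. mol/m³.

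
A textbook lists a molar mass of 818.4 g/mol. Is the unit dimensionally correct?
Yes

molar mass has SI base units: kg / mol
g/mol reduces to the same SI base units, so it is a valid unit for molar mass.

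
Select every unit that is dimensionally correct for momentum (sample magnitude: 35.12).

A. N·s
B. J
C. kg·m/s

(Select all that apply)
A, C

momentum has SI base units: kg * m / s

Checking each option against kg * m / s:
  A. N·s: ✓ matches
  B. J: ✗ does not match
  C. kg·m/s: ✓ matches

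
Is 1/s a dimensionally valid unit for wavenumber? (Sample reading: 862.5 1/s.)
No

wavenumber has SI base units: 1 / m
1/s does NOT reduce to 1 / m; a valid unit for wavenumber would be e.g. 1/m.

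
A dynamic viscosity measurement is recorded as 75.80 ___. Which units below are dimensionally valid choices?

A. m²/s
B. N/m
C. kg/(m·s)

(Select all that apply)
C

dynamic viscosity has SI base units: kg / (m * s)

Checking each option against kg / (m * s):
  A. m²/s: ✗ does not match
  B. N/m: ✗ does not match
  C. kg/(m·s): ✓ matches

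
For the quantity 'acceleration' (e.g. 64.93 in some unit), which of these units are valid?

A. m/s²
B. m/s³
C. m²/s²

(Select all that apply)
A

acceleration has SI base units: m / s^2

Checking each option against m / s^2:
  A. m/s²: ✓ matches
  B. m/s³: ✗ does not match
  C. m²/s²: ✗ does not match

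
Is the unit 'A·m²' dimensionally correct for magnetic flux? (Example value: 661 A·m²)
No

magnetic flux has SI base units: kg * m^2 / (A * s^2)
A·m² does NOT reduce to kg * m^2 / (A * s^2); a valid unit for magnetic flux would be e.g. Wb.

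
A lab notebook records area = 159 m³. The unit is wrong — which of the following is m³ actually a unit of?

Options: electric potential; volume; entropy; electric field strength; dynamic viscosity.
volume

area should have units dimensionally equivalent to m^2 (e.g. m²).
The given unit 'm³' reduces to m^3. Of the listed options, that is the dimensionality of volume.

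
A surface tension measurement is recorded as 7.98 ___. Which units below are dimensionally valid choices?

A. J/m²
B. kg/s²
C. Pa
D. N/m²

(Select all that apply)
A, B

surface tension has SI base units: kg / s^2

Checking each option against kg / s^2:
  A. J/m²: ✓ matches
  B. kg/s²: ✓ matches
  C. Pa: ✗ does not match
  D. N/m²: ✗ does not match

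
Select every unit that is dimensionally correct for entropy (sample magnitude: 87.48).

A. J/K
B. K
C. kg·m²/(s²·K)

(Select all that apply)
A, C

entropy has SI base units: kg * m^2 / (s^2 * K)

Checking each option against kg * m^2 / (s^2 * K):
  A. J/K: ✓ matches
  B. K: ✗ does not match
  C. kg·m²/(s²·K): ✓ matches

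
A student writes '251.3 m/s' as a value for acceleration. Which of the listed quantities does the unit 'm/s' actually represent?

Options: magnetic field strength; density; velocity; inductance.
velocity

acceleration should have units dimensionally equivalent to m / s^2 (e.g. m/s²).
The given unit 'm/s' reduces to m / s. Of the listed options, that is the dimensionality of velocity.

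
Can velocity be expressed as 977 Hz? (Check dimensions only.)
No

velocity has SI base units: m / s
Hz does NOT reduce to m / s; a valid unit for velocity would be e.g. m/s.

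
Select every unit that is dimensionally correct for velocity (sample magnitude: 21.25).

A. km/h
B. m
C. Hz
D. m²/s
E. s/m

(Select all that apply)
A

velocity has SI base units: m / s

Checking each option against m / s:
  A. km/h: ✓ matches
  B. m: ✗ does not match
  C. Hz: ✗ does not match
  D. m²/s: ✗ does not match
  E. s/m: ✗ does not match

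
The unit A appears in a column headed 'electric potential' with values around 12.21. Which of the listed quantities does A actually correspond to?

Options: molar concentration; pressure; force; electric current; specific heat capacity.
electric current

electric potential should have units dimensionally equivalent to kg * m^2 / (A * s^3) (e.g. V).
The given unit 'A' reduces to A. Of the listed options, that is the dimensionality of electric current.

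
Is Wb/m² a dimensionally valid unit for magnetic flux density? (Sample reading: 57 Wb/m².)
Yes

magnetic flux density has SI base units: kg / (A * s^2)
Wb/m² reduces to the same SI base units, so it is a valid unit for magnetic flux density.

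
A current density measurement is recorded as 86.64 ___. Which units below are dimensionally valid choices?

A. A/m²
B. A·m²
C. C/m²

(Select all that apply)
A

current density has SI base units: A / m^2

Checking each option against A / m^2:
  A. A/m²: ✓ matches
  B. A·m²: ✗ does not match
  C. C/m²: ✗ does not match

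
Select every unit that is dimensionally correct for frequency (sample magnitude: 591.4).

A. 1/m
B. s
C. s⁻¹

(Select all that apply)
C

frequency has SI base units: 1 / s

Checking each option against 1 / s:
  A. 1/m: ✗ does not match
  B. s: ✗ does not match
  C. s⁻¹: ✓ matches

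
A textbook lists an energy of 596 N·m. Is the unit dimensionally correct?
Yes

energy has SI base units: kg * m^2 / s^2
N·m reduces to the same SI base units, so it is a valid unit for energy.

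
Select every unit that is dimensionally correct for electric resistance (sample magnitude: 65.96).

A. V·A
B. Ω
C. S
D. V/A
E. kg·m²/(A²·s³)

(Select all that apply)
B, D, E

electric resistance has SI base units: kg * m^2 / (A^2 * s^3)

Checking each option against kg * m^2 / (A^2 * s^3):
  A. V·A: ✗ does not match
  B. Ω: ✓ matches
  C. S: ✗ does not match
  D. V/A: ✓ matches
  E. kg·m²/(A²·s³): ✓ matches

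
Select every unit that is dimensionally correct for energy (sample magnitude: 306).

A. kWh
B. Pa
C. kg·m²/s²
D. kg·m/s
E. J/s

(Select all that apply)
A, C

energy has SI base units: kg * m^2 / s^2

Checking each option against kg * m^2 / s^2:
  A. kWh: ✓ matches
  B. Pa: ✗ does not match
  C. kg·m²/s²: ✓ matches
  D. kg·m/s: ✗ does not match
  E. J/s: ✗ does not match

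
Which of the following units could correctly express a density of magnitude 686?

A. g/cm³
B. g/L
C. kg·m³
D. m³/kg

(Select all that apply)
A, B

density has SI base units: kg / m^3

Checking each option against kg / m^3:
  A. g/cm³: ✓ matches
  B. g/L: ✓ matches
  C. kg·m³: ✗ does not match
  D. m³/kg: ✗ does not match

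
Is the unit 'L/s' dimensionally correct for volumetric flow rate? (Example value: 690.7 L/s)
Yes

volumetric flow rate has SI base units: m^3 / s
L/s reduces to the same SI base units, so it is a valid unit for volumetric flow rate.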